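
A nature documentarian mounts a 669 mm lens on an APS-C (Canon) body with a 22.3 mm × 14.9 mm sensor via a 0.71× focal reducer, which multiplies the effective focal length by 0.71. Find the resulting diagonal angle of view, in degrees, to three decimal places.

3.234°

Effective focal length f = 669 × 0.71 = 474.99 mm.
Sensor diagonal = √(22.3² + 14.9²) = √719.3000 ≈ 26.8198 mm.
α = 2·arctan(26.820 / (2 × 474.99)) = 2·arctan(0.02823) ≈ 3.2343°.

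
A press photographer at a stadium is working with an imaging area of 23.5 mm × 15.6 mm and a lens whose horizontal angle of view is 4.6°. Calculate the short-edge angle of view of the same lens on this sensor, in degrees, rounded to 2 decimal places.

3.05°

From the horizontal AOV: f = 23.5 / (2·tan(2.3°)) = 23.5 / 0.08033 ≈ 292.5495 mm.
Short-edge AOV = 2·arctan(15.6 / (2 × 292.5495)) = 2·arctan(0.02666) ≈ 3.0545°.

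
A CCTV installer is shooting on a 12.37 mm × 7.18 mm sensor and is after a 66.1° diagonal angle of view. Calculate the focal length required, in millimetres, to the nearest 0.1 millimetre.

Sensor diagonal = √(12.37² + 7.18²) = √204.5693 ≈ 14.3028 mm.
From α = 2·arctan(d/2f) we get f = d / (2·tan(α/2)).
With d = 14.3028 mm and α/2 = 33.05°, tan(α/2) ≈ 0.65065, so f ≈ 14.3028 / 1.30130 ≈ 10.9912 mm.

11.0 mm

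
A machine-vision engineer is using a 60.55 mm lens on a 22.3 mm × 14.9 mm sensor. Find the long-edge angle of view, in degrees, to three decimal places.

Angle of view α = 2·arctan(w/2f) with w = 22.3 mm and f = 60.55 mm.
w/2f = 0.18415; arctan(0.18415) ≈ 10.4339°, so α ≈ 20.8677°.

20.868°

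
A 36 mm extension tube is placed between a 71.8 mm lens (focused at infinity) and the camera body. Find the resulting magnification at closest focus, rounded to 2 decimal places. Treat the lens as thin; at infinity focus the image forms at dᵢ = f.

The tube moves the image plane from f to f + e, so dᵢ = 71.8 + 36 = 107.8 mm. Focus is achieved when 1/f = 1/dₒ + 1/dᵢ, giving dₒ = 1/(1/f − 1/(f+e)).
Magnification m = dᵢ/dₒ = (f+e)·(1/f − 1/(f+e)) = e/f = 36/71.8 ≈ 0.5014.

0.50×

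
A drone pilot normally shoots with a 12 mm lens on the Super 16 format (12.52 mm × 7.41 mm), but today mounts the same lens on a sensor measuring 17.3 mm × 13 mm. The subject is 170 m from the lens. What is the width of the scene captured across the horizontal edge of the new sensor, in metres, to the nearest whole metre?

The focal length stays 12 mm; the relevant sensor dimension is now w = 17.3 mm. Object distance dₒ = 170 m = 170000 mm.
Thin-lens field width W = w·(dₒ − f)/f = 17.3 × (170000 − 12)/12 ≈ 245066.033 mm = 245.066 m.

245 m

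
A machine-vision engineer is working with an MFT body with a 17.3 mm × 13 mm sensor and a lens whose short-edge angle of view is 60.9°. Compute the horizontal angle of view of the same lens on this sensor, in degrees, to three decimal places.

From the short-edge AOV: f = 13 / (2·tan(30.45°)) = 13 / 1.17574 ≈ 11.0569 mm.
Horizontal AOV = 2·arctan(17.3 / (2 × 11.0569)) = 2·arctan(0.78232) ≈ 76.0735°.

76.074°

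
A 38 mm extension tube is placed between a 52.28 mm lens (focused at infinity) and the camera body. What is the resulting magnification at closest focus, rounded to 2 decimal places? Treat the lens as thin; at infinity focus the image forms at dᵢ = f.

0.73×

The tube moves the image plane from f to f + e, so dᵢ = 52.28 + 38 = 90.28 mm. Focus is achieved when 1/f = 1/dₒ + 1/dᵢ, giving dₒ = 1/(1/f − 1/(f+e)).
Magnification m = dᵢ/dₒ = (f+e)·(1/f − 1/(f+e)) = e/f = 38/52.28 ≈ 0.7269.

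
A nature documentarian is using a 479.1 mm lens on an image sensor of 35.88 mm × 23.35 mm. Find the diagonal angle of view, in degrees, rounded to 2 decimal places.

5.12°

Sensor diagonal = √(35.88² + 23.35²) = √1832.5969 ≈ 42.8088 mm.
Angle of view α = 2·arctan(d/2f) with d = 42.8088 mm and f = 479.1 mm.
d/2f = 0.04468; arctan(0.04468) ≈ 2.5581°, so α ≈ 5.1161°.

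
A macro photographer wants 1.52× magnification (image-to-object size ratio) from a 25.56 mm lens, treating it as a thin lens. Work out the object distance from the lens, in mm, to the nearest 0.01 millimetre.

42.38 mm

With m = dᵢ/dₒ and 1/f = 1/dₒ + 1/dᵢ, substituting dᵢ = m·dₒ gives 1/f = (1 + 1/m)/dₒ, hence dₒ = f·(1 + 1/m).
dₒ = 25.56 × (1 + 1/1.52) = 25.56 × 1.65789 ≈ 42.376 mm.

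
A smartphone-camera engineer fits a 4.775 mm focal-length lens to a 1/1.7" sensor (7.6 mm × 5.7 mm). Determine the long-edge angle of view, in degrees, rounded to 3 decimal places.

Angle of view α = 2·arctan(w/2f) with w = 7.6 mm and f = 4.775 mm.
w/2f = 0.79581; arctan(0.79581) ≈ 38.5132°, so α ≈ 77.0264°.

77.026°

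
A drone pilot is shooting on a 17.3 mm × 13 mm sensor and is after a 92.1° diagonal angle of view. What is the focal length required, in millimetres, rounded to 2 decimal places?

Sensor diagonal = √(17.3² + 13²) = √468.2900 ≈ 21.6400 mm.
From α = 2·arctan(d/2f) we get f = d / (2·tan(α/2)).
With d = 21.6400 mm and α/2 = 46.05°, tan(α/2) ≈ 1.03734, so f ≈ 21.6400 / 2.07468 ≈ 10.4305 mm.

10.43 mm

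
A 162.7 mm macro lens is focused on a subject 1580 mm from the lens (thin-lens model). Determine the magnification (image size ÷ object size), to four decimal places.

Thin lens: 1/f = 1/dₒ + 1/dᵢ → 1/dᵢ = 1/162.7 − 1/1580 = 0.0055134 mm⁻¹, so dᵢ ≈ 181.3773 mm.
Magnification m = dᵢ/dₒ = 181.3773/1580 ≈ 0.11480.

0.1148×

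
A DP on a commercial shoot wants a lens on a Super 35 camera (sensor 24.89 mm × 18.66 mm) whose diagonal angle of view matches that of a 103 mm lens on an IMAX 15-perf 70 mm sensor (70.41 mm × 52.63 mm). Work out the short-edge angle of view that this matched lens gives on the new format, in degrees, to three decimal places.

28.716°

Sensor diagonal = √(70.41² + 52.63²) = √7727.4850 ≈ 87.9061 mm.
Sensor diagonal = √(24.89² + 18.66²) = √967.7077 ≈ 31.1080 mm.
Equal diagonal AOV ⇒ f₂ = f₁ · 31.1080/87.9061 = 103 × 0.35388 ≈ 36.4494 mm.
Short-edge AOV on the new format = 2·arctan(18.66 / (2 × 36.4494)) = 2·arctan(0.25597) ≈ 28.7156°.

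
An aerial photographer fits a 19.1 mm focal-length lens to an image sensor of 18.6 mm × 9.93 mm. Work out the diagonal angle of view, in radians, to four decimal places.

Sensor diagonal = √(18.6² + 9.93²) = √444.5649 ≈ 21.0847 mm.
Angle of view α = 2·arctan(d/2f) with d = 21.0847 mm and f = 19.1 mm.
d/2f = 0.55196; arctan(0.55196) ≈ 0.5043 rad, so α ≈ 1.0087 rad.

1.0087 rad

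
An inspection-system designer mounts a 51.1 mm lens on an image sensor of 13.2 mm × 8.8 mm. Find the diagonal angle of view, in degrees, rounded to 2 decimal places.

Sensor diagonal = √(13.2² + 8.8²) = √251.6800 ≈ 15.8644 mm.
Angle of view α = 2·arctan(d/2f) with d = 15.8644 mm and f = 51.1 mm.
d/2f = 0.15523; arctan(0.15523) ≈ 8.8236°, so α ≈ 17.6471°.

17.65°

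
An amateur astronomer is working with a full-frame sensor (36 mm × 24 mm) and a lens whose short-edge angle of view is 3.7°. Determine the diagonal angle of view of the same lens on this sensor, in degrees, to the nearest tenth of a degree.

From the short-edge AOV: f = 24 / (2·tan(1.85°)) = 24 / 0.06460 ≈ 371.5191 mm.
Sensor diagonal = √(36² + 24²) = √1872.0000 ≈ 43.2666 mm.
Diagonal AOV = 2·arctan(43.2666 / (2 × 371.5191)) = 2·arctan(0.05823) ≈ 6.6651°.

6.7°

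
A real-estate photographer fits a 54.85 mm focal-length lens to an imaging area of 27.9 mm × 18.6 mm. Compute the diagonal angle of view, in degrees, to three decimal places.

33.993°

Sensor diagonal = √(27.9² + 18.6²) = √1124.3700 ≈ 33.5316 mm.
Angle of view α = 2·arctan(d/2f) with d = 33.5316 mm and f = 54.85 mm.
d/2f = 0.30567; arctan(0.30567) ≈ 16.9966°, so α ≈ 33.9933°.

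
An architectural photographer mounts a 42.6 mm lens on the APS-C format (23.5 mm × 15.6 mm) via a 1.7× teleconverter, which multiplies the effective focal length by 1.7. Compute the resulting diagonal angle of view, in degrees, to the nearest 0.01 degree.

Effective focal length f = 42.6 × 1.7 = 72.42 mm.
Sensor diagonal = √(23.5² + 15.6²) = √795.6100 ≈ 28.2066 mm.
α = 2·arctan(28.207 / (2 × 72.42)) = 2·arctan(0.19474) ≈ 22.0400°.

22.04°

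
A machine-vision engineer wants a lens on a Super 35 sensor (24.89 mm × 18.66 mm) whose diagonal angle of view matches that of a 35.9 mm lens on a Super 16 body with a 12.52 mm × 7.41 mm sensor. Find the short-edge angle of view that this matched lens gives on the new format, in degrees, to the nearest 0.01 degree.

Sensor diagonal = √(12.52² + 7.41²) = √211.6585 ≈ 14.5485 mm.
Sensor diagonal = √(24.89² + 18.66²) = √967.7077 ≈ 31.1080 mm.
Equal diagonal AOV ⇒ f₂ = f₁ · 31.1080/14.5485 = 35.9 × 2.13823 ≈ 76.7624 mm.
Short-edge AOV on the new format = 2·arctan(18.66 / (2 × 76.7624)) = 2·arctan(0.12154) ≈ 13.8599°.

13.86°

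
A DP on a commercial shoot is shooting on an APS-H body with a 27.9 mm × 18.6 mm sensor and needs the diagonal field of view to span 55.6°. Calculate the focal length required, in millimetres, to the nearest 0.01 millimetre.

Sensor diagonal = √(27.9² + 18.6²) = √1124.3700 ≈ 33.5316 mm.
From α = 2·arctan(d/2f) we get f = d / (2·tan(α/2)).
With d = 33.5316 mm and α/2 = 27.8°, tan(α/2) ≈ 0.52724, so f ≈ 33.5316 / 1.05448 ≈ 31.7992 mm.

31.80 mm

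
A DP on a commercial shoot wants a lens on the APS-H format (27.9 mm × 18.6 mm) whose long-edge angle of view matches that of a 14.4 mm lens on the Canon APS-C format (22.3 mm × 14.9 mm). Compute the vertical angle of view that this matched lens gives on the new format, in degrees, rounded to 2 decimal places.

54.61°

Equal long-edge AOV ⇒ f₂ = f₁ · 27.9/22.3 = 14.4 × 1.25112 ≈ 18.0161 mm.
Vertical AOV on the new format = 2·arctan(18.6 / (2 × 18.0161)) = 2·arctan(0.51620) ≈ 54.6059°.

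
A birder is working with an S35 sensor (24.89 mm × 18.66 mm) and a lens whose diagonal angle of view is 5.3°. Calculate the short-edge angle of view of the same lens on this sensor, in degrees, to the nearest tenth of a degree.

Sensor diagonal = √(24.89² + 18.66²) = √967.7077 ≈ 31.1080 mm.
From the diagonal AOV: f = 31.1080 / (2·tan(2.65°)) = 31.1080 / 0.09257 ≈ 336.0540 mm.
Short-edge AOV = 2·arctan(18.66 / (2 × 336.0540)) = 2·arctan(0.02776) ≈ 3.1806°.

3.2°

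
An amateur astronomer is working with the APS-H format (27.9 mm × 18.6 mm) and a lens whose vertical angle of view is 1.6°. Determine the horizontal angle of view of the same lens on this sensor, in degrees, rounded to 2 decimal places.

From the vertical AOV: f = 18.6 / (2·tan(0.8°)) = 18.6 / 0.02793 ≈ 666.0202 mm.
Horizontal AOV = 2·arctan(27.9 / (2 × 666.0202)) = 2·arctan(0.02095) ≈ 2.3998°.

2.40°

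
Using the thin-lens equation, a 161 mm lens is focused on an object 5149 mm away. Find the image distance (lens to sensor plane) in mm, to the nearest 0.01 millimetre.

166.20 mm

1/dᵢ = 1/f − 1/dₒ = 1/161 − 1/5149 = 0.0060170 mm⁻¹.
dᵢ = 1/0.0060170 ≈ 166.1967 mm.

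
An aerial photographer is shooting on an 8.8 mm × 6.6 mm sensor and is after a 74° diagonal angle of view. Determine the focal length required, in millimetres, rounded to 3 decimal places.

7.299 mm

Sensor diagonal = √(8.8² + 6.6²) = √121.0000 ≈ 11.0000 mm.
From α = 2·arctan(d/2f) we get f = d / (2·tan(α/2)).
With d = 11.0000 mm and α/2 = 37°, tan(α/2) ≈ 0.75355, so f ≈ 11.0000 / 1.50711 ≈ 7.2987 mm.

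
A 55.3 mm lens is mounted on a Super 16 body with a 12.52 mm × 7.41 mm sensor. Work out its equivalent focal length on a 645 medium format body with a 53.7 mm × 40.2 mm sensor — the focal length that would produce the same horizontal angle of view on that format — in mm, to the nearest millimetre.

237 mm

Equal angle of view means equal width/f ratio, so f₂ = f₁ · (width₂/width₁) = 55.3 × 53.7/12.52.
f₂ = 55.3 × 4.28914 ≈ 237.189 mm.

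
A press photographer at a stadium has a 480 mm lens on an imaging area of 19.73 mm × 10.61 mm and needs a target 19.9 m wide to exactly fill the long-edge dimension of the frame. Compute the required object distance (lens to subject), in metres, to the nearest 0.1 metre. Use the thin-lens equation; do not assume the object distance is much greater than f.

484.6 m

W: 19.9 m = 19900 mm.
Magnification m = w/W = dᵢ/dₒ; combined with 1/f = 1/dₒ + 1/dᵢ this gives dₒ = f·(1 + W/w).
dₒ = 480 mm × (1 + 19900/19.73) = 480 × 1009.6163 ≈ 484615.834 mm = 484.616 m.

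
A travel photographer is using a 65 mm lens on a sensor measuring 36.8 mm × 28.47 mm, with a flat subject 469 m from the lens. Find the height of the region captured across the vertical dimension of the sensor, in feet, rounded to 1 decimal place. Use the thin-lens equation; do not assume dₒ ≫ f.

673.9 ft

dₒ: 469 m = 469000 mm.
Similar triangles through the lens centre give W/dₒ = h/dᵢ; with 1/f = 1/dₒ + 1/dᵢ this gives W = h·(dₒ − f)/f.
W = 28.47 mm × (469000 − 65) / 65 = 28.47 × 7214.3846 ≈ 205393.530 mm = 205393.530/304.8 ft = 673.863 ft.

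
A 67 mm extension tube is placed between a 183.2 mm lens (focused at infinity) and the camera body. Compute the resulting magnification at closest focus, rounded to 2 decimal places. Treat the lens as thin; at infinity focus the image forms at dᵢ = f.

0.37×

The tube moves the image plane from f to f + e, so dᵢ = 183.2 + 67 = 250.2 mm. Focus is achieved when 1/f = 1/dₒ + 1/dᵢ, giving dₒ = 1/(1/f − 1/(f+e)).
Magnification m = dᵢ/dₒ = (f+e)·(1/f − 1/(f+e)) = e/f = 67/183.2 ≈ 0.3657.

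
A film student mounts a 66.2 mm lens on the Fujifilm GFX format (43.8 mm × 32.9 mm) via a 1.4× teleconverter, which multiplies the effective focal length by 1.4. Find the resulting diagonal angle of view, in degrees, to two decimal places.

32.93°

Effective focal length f = 66.2 × 1.4 = 92.68 mm.
Sensor diagonal = √(43.8² + 32.9²) = √3000.8500 ≈ 54.7800 mm.
α = 2·arctan(54.780 / (2 × 92.68)) = 2·arctan(0.29553) ≈ 32.9283°.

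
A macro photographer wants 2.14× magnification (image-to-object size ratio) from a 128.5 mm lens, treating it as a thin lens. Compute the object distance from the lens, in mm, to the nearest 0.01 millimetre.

With m = dᵢ/dₒ and 1/f = 1/dₒ + 1/dᵢ, substituting dᵢ = m·dₒ gives 1/f = (1 + 1/m)/dₒ, hence dₒ = f·(1 + 1/m).
dₒ = 128.5 × (1 + 1/2.14) = 128.5 × 1.46729 ≈ 188.547 mm.

188.55 mm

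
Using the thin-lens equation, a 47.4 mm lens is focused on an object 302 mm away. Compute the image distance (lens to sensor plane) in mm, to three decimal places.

56.225 mm

1/dᵢ = 1/f − 1/dₒ = 1/47.4 − 1/302 = 0.0177858 mm⁻¹.
dᵢ = 1/0.0177858 ≈ 56.2247 mm.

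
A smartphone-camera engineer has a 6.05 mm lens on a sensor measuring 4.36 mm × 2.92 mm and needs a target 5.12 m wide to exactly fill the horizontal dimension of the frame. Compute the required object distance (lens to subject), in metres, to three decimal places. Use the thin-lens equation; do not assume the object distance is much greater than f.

7.111 m

W: 5.12 m = 5120 mm.
Magnification m = w/W = dᵢ/dₒ; combined with 1/f = 1/dₒ + 1/dᵢ this gives dₒ = f·(1 + W/w).
dₒ = 6.05 mm × (1 + 5120/4.36) = 6.05 × 1175.3119 ≈ 7110.637 mm = 7.11064 m.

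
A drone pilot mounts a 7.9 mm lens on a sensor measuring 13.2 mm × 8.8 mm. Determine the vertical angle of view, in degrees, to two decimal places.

Angle of view α = 2·arctan(h/2f) with h = 8.8 mm and f = 7.9 mm.
h/2f = 0.55696; arctan(0.55696) ≈ 29.1161°, so α ≈ 58.2323°.

58.23°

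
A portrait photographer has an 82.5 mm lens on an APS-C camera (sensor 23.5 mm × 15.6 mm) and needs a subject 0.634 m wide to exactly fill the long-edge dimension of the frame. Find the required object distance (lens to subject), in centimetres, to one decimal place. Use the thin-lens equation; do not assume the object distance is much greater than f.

230.8 cm

W: 0.634 m = 634 mm.
Magnification m = w/W = dᵢ/dₒ; combined with 1/f = 1/dₒ + 1/dᵢ this gives dₒ = f·(1 + W/w).
dₒ = 82.5 mm × (1 + 634/23.5) = 82.5 × 27.9787 ≈ 2308.245 mm = 230.824 cm.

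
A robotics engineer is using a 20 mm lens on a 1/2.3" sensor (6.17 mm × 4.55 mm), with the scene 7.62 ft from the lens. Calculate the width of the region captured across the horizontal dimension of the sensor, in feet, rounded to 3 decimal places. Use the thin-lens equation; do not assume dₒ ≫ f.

2.331 ft

dₒ: 7.62 ft × 304.8 mm/ft = 2322.58 mm.
Similar triangles through the lens centre give W/dₒ = w/dᵢ; with 1/f = 1/dₒ + 1/dᵢ this gives W = w·(dₒ − f)/f.
W = 6.17 mm × (2322.58 − 20) / 20 = 6.17 × 115.1288 ≈ 710.345 mm = 710.345/304.8 ft = 2.33053 ft.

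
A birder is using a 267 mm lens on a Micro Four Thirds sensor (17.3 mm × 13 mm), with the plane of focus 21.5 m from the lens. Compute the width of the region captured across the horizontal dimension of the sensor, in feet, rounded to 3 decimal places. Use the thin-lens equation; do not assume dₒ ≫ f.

4.514 ft

dₒ: 21.5 m = 21500 mm.
Similar triangles through the lens centre give W/dₒ = w/dᵢ; with 1/f = 1/dₒ + 1/dᵢ this gives W = w·(dₒ − f)/f.
W = 17.3 mm × (21500 − 267) / 267 = 17.3 × 79.5243 ≈ 1375.771 mm = 1375.771/304.8 ft = 4.51369 ft.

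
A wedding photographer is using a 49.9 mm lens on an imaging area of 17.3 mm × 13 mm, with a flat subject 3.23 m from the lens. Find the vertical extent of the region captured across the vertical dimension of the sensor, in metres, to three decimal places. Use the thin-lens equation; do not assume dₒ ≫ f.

dₒ: 3.23 m = 3230 mm.
Similar triangles through the lens centre give W/dₒ = h/dᵢ; with 1/f = 1/dₒ + 1/dᵢ this gives W = h·(dₒ − f)/f.
W = 13 mm × (3230 − 49.9) / 49.9 = 13 × 63.7295 ≈ 828.483 mm = 0.828483 m.

0.828 m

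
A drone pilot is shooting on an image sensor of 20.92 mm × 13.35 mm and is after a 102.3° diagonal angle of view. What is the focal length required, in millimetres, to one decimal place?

10.0 mm

Sensor diagonal = √(20.92² + 13.35²) = √615.8689 ≈ 24.8167 mm.
From α = 2·arctan(d/2f) we get f = d / (2·tan(α/2)).
With d = 24.8167 mm and α/2 = 51.15°, tan(α/2) ≈ 1.24153, so f ≈ 24.8167 / 2.48306 ≈ 9.9944 mm.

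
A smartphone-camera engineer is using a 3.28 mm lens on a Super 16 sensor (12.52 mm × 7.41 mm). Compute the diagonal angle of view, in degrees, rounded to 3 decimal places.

131.458°

Sensor diagonal = √(12.52² + 7.41²) = √211.6585 ≈ 14.5485 mm.
Angle of view α = 2·arctan(d/2f) with d = 14.5485 mm and f = 3.28 mm.
d/2f = 2.21776; arctan(2.21776) ≈ 65.7291°, so α ≈ 131.4582°.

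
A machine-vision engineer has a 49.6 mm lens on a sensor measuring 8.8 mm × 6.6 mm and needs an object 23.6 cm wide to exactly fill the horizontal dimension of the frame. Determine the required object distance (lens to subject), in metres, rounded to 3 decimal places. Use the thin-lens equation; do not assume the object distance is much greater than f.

W: 23.6 cm = 236 mm.
Magnification m = w/W = dᵢ/dₒ; combined with 1/f = 1/dₒ + 1/dᵢ this gives dₒ = f·(1 + W/w).
dₒ = 49.6 mm × (1 + 236/8.8) = 49.6 × 27.8182 ≈ 1379.782 mm = 1.37978 m.

1.380 m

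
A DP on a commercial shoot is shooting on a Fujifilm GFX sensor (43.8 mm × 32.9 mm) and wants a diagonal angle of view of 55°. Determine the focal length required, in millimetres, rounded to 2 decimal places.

52.62 mm

Sensor diagonal = √(43.8² + 32.9²) = √3000.8500 ≈ 54.7800 mm.
From α = 2·arctan(d/2f) we get f = d / (2·tan(α/2)).
With d = 54.7800 mm and α/2 = 27.5°, tan(α/2) ≈ 0.52057, so f ≈ 54.7800 / 1.04113 ≈ 52.6157 mm.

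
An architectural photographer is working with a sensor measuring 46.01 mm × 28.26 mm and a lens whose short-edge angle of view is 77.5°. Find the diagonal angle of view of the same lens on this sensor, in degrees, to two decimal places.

113.78°

From the short-edge AOV: f = 28.26 / (2·tan(38.75°)) = 28.26 / 1.60517 ≈ 17.6056 mm.
Sensor diagonal = √(46.01² + 28.26²) = √2915.5477 ≈ 53.9958 mm.
Diagonal AOV = 2·arctan(53.9958 / (2 × 17.6056)) = 2·arctan(1.53348) ≈ 113.7824°.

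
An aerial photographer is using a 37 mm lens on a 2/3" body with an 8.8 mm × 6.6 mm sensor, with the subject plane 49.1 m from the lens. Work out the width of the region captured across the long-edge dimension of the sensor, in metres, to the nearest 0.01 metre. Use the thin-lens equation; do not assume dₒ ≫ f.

dₒ: 49.1 m = 49100 mm.
Similar triangles through the lens centre give W/dₒ = w/dᵢ; with 1/f = 1/dₒ + 1/dᵢ this gives W = w·(dₒ − f)/f.
W = 8.8 mm × (49100 − 37) / 37 = 8.8 × 1326.0270 ≈ 11669.038 mm = 11.669 m.

11.67 m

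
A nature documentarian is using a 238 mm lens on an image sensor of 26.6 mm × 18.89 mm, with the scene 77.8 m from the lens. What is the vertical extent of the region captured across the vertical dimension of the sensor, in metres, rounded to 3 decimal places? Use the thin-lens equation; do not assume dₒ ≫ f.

dₒ: 77.8 m = 77800 mm.
Similar triangles through the lens centre give W/dₒ = h/dᵢ; with 1/f = 1/dₒ + 1/dᵢ this gives W = h·(dₒ − f)/f.
W = 18.89 mm × (77800 − 238) / 238 = 18.89 × 325.8908 ≈ 6156.076 mm = 6.15608 m.

6.156 m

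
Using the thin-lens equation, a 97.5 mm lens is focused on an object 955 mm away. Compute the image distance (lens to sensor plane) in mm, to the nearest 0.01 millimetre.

108.59 mm

1/dᵢ = 1/f − 1/dₒ = 1/97.5 − 1/955 = 0.0092093 mm⁻¹.
dᵢ = 1/0.0092093 ≈ 108.5860 mm.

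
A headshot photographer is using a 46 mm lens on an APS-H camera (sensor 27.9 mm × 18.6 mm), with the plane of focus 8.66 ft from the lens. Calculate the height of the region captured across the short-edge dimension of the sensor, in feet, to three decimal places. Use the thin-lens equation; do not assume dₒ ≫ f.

3.441 ft

dₒ: 8.66 ft × 304.8 mm/ft = 2639.57 mm.
Similar triangles through the lens centre give W/dₒ = h/dᵢ; with 1/f = 1/dₒ + 1/dᵢ this gives W = h·(dₒ − f)/f.
W = 18.6 mm × (2639.57 − 46) / 46 = 18.6 × 56.3819 ≈ 1048.704 mm = 1048.704/304.8 ft = 3.44063 ft.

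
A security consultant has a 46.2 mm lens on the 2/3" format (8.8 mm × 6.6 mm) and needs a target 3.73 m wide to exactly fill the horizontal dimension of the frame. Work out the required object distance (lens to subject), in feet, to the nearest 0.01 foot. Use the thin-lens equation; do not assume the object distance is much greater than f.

W: 3.73 m = 3730 mm.
Magnification m = w/W = dᵢ/dₒ; combined with 1/f = 1/dₒ + 1/dᵢ this gives dₒ = f·(1 + W/w).
dₒ = 46.2 mm × (1 + 3730/8.8) = 46.2 × 424.8636 ≈ 19628.700 mm = 19628.700/304.8 ft = 64.3986 ft.

64.40 ft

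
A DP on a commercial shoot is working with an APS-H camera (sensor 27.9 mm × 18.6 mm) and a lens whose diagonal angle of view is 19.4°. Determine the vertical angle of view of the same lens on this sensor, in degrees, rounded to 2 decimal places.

10.83°

Sensor diagonal = √(27.9² + 18.6²) = √1124.3700 ≈ 33.5316 mm.
From the diagonal AOV: f = 33.5316 / (2·tan(9.7°)) = 33.5316 / 0.34187 ≈ 98.0840 mm.
Vertical AOV = 2·arctan(18.6 / (2 × 98.0840)) = 2·arctan(0.09482) ≈ 10.8328°.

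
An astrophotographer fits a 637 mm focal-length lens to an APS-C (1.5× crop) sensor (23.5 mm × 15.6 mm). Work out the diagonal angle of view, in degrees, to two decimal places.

2.54°

Sensor diagonal = √(23.5² + 15.6²) = √795.6100 ≈ 28.2066 mm.
Angle of view α = 2·arctan(d/2f) with d = 28.2066 mm and f = 637 mm.
d/2f = 0.02214; arctan(0.02214) ≈ 1.2683°, so α ≈ 2.5367°.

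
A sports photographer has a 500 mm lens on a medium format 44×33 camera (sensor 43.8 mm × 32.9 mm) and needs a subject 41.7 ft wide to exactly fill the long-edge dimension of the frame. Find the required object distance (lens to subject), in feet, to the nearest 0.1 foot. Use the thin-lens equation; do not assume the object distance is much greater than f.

477.7 ft

W: 41.7 ft × 304.8 mm/ft = 12710.16 mm.
Magnification m = w/W = dᵢ/dₒ; combined with 1/f = 1/dₒ + 1/dᵢ this gives dₒ = f·(1 + W/w).
dₒ = 500 mm × (1 + 12710.2/43.8) = 500 × 291.1863 ≈ 145593.146 mm = 145593.146/304.8 ft = 477.668 ft.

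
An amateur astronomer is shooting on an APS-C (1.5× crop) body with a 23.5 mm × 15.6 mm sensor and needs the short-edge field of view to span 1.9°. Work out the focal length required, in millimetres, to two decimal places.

470.39 mm

From α = 2·arctan(h/2f) we get f = h / (2·tan(α/2)).
With h = 15.6 mm and α/2 = 0.95°, tan(α/2) ≈ 0.01658, so f ≈ 15.6 / 0.03316 ≈ 470.3854 mm.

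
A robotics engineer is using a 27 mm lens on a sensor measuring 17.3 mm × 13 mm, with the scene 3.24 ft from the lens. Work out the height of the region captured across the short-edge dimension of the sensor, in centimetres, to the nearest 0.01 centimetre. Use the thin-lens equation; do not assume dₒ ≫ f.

46.25 cm

dₒ: 3.24 ft × 304.8 mm/ft = 987.55 mm.
Similar triangles through the lens centre give W/dₒ = h/dᵢ; with 1/f = 1/dₒ + 1/dᵢ this gives W = h·(dₒ − f)/f.
W = 13 mm × (987.552 − 27) / 27 = 13 × 35.5760 ≈ 462.488 mm = 46.2488 cm.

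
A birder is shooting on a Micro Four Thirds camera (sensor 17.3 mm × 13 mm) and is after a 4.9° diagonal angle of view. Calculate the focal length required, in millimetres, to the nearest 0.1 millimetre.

Sensor diagonal = √(17.3² + 13²) = √468.2900 ≈ 21.6400 mm.
From α = 2·arctan(d/2f) we get f = d / (2·tan(α/2)).
With d = 21.6400 mm and α/2 = 2.45°, tan(α/2) ≈ 0.04279, so f ≈ 21.6400 / 0.08557 ≈ 252.8827 mm.

252.9 mm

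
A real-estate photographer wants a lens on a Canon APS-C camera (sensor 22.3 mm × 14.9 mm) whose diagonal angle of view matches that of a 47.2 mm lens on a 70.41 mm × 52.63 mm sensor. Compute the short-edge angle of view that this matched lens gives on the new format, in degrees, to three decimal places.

Sensor diagonal = √(70.41² + 52.63²) = √7727.4850 ≈ 87.9061 mm.
Sensor diagonal = √(22.3² + 14.9²) = √719.3000 ≈ 26.8198 mm.
Equal diagonal AOV ⇒ f₂ = f₁ · 26.8198/87.9061 = 47.2 × 0.30510 ≈ 14.4005 mm.
Short-edge AOV on the new format = 2·arctan(14.9 / (2 × 14.4005)) = 2·arctan(0.51734) ≈ 54.7089°.

54.709°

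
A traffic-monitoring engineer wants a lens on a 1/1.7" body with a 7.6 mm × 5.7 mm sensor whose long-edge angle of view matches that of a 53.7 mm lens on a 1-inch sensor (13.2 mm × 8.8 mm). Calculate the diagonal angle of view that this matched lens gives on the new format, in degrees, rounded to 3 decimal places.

Equal long-edge AOV ⇒ f₂ = f₁ · 7.6/13.2 = 53.7 × 0.57576 ≈ 30.9182 mm.
Sensor diagonal = √(7.6² + 5.7²) = √90.2500 ≈ 9.5000 mm.
Diagonal AOV on the new format = 2·arctan(9.5000 / (2 × 30.9182)) = 2·arctan(0.15363) ≈ 17.4683°.

17.468°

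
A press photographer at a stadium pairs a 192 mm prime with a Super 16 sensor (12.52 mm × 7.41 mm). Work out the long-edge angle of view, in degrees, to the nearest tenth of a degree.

Angle of view α = 2·arctan(w/2f) with w = 12.52 mm and f = 192 mm.
w/2f = 0.03260; arctan(0.03260) ≈ 1.8674°, so α ≈ 3.7348°.

3.7°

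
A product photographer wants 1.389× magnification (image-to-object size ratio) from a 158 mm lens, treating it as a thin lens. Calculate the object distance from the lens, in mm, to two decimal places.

271.75 mm

With m = dᵢ/dₒ and 1/f = 1/dₒ + 1/dᵢ, substituting dᵢ = m·dₒ gives 1/f = (1 + 1/m)/dₒ, hence dₒ = f·(1 + 1/m).
dₒ = 158 × (1 + 1/1.389) = 158 × 1.71994 ≈ 271.751 mm.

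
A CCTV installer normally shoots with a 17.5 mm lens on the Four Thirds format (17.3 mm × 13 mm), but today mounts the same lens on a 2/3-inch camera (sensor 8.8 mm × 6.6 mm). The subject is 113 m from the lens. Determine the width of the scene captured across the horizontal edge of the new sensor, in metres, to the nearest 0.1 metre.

The focal length stays 17.5 mm; the relevant sensor dimension is now w = 8.8 mm. Object distance dₒ = 113 m = 113000 mm.
Thin-lens field width W = w·(dₒ − f)/f = 8.8 × (113000 − 17.5)/17.5 ≈ 56814.057 mm = 56.8141 m.

56.8 m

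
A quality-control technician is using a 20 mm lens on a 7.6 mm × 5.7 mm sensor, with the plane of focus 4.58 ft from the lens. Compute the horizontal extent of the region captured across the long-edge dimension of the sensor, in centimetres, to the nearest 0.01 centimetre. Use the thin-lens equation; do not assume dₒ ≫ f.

dₒ: 4.58 ft × 304.8 mm/ft = 1395.98 mm.
Similar triangles through the lens centre give W/dₒ = w/dᵢ; with 1/f = 1/dₒ + 1/dᵢ this gives W = w·(dₒ − f)/f.
W = 7.6 mm × (1395.98 − 20) / 20 = 7.6 × 68.7992 ≈ 522.874 mm = 52.2874 cm.

52.29 cm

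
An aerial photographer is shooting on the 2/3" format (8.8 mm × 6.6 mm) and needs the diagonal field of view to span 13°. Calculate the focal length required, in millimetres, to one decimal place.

48.3 mm

Sensor diagonal = √(8.8² + 6.6²) = √121.0000 ≈ 11.0000 mm.
From α = 2·arctan(d/2f) we get f = d / (2·tan(α/2)).
With d = 11.0000 mm and α/2 = 6.5°, tan(α/2) ≈ 0.11394, so f ≈ 11.0000 / 0.22787 ≈ 48.2729 mm.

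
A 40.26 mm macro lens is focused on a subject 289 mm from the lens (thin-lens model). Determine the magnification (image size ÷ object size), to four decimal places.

0.1619×

Thin lens: 1/f = 1/dₒ + 1/dᵢ → 1/dᵢ = 1/40.26 − 1/289 = 0.0213783 mm⁻¹, so dᵢ ≈ 46.7763 mm.
Magnification m = dᵢ/dₒ = 46.7763/289 ≈ 0.16186.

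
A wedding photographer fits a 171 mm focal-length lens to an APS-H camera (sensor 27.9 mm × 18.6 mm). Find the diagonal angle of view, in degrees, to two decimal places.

Sensor diagonal = √(27.9² + 18.6²) = √1124.3700 ≈ 33.5316 mm.
Angle of view α = 2·arctan(d/2f) with d = 33.5316 mm and f = 171 mm.
d/2f = 0.09805; arctan(0.09805) ≈ 5.5997°, so α ≈ 11.1994°.

11.20°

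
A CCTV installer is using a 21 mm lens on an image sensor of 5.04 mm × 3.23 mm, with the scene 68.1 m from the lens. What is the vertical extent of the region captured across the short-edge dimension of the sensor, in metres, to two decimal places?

dₒ: 68.1 m = 68100 mm.
Similar triangles through the lens centre give W/dₒ = h/dᵢ; with 1/f = 1/dₒ + 1/dᵢ this gives W = h·(dₒ − f)/f.
W = 3.23 mm × (68100 − 21) / 21 = 3.23 × 3241.8571 ≈ 10471.199 mm = 10.4712 m.

10.47 m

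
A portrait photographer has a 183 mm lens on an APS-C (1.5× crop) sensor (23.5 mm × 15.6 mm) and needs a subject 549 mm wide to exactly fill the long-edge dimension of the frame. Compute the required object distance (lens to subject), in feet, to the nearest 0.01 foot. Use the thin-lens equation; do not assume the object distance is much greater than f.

Magnification m = w/W = dᵢ/dₒ; combined with 1/f = 1/dₒ + 1/dᵢ this gives dₒ = f·(1 + W/w).
dₒ = 183 mm × (1 + 549/23.5) = 183 × 24.3617 ≈ 4458.191 mm = 4458.191/304.8 ft = 14.6266 ft.

14.63 ft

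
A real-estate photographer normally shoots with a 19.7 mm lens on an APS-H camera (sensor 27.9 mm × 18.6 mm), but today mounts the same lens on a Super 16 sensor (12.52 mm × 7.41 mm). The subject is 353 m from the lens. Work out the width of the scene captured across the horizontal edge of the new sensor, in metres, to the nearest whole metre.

224 m

The focal length stays 19.7 mm; the relevant sensor dimension is now w = 12.52 mm. Object distance dₒ = 353 m = 353000 mm.
Thin-lens field width W = w·(dₒ − f)/f = 12.52 × (353000 − 19.7)/19.7 ≈ 224330.627 mm = 224.331 m.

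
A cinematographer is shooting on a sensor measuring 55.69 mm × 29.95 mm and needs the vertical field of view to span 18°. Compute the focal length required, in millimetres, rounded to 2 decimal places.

From α = 2·arctan(h/2f) we get f = h / (2·tan(α/2)).
With h = 29.95 mm and α/2 = 9°, tan(α/2) ≈ 0.15838, so f ≈ 29.95 / 0.31677 ≈ 94.5484 mm.

94.55 mm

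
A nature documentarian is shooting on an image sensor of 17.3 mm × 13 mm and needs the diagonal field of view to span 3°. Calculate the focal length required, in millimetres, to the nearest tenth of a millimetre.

Sensor diagonal = √(17.3² + 13²) = √468.2900 ≈ 21.6400 mm.
From α = 2·arctan(d/2f) we get f = d / (2·tan(α/2)).
With d = 21.6400 mm and α/2 = 1.5°, tan(α/2) ≈ 0.02619, so f ≈ 21.6400 / 0.05237 ≈ 413.1993 mm.

413.2 mm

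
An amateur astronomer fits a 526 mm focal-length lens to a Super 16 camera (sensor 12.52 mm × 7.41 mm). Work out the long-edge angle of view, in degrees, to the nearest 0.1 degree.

1.4°

Angle of view α = 2·arctan(w/2f) with w = 12.52 mm and f = 526 mm.
w/2f = 0.01190; arctan(0.01190) ≈ 0.6819°, so α ≈ 1.3637°.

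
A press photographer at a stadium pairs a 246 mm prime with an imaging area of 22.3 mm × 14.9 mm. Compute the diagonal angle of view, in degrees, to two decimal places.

6.24°

Sensor diagonal = √(22.3² + 14.9²) = √719.3000 ≈ 26.8198 mm.
Angle of view α = 2·arctan(d/2f) with d = 26.8198 mm and f = 246 mm.
d/2f = 0.05451; arctan(0.05451) ≈ 3.1202°, so α ≈ 6.2404°.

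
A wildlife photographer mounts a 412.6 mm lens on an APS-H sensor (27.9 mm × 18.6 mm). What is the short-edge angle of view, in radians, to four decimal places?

Angle of view α = 2·arctan(h/2f) with h = 18.6 mm and f = 412.6 mm.
h/2f = 0.02254; arctan(0.02254) ≈ 0.0225 rad, so α ≈ 0.0451 rad.

0.0451 rad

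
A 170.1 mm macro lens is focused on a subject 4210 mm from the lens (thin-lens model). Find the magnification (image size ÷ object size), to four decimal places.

0.0421×

Thin lens: 1/f = 1/dₒ + 1/dᵢ → 1/dᵢ = 1/170.1 − 1/4210 = 0.0056414 mm⁻¹, so dᵢ ≈ 177.2621 mm.
Magnification m = dᵢ/dₒ = 177.2621/4210 ≈ 0.04211.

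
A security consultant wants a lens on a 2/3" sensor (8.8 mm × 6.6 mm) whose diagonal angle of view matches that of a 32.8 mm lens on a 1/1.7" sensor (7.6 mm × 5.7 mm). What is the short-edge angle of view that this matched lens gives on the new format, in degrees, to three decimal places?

9.932°

Sensor diagonal = √(7.6² + 5.7²) = √90.2500 ≈ 9.5000 mm.
Sensor diagonal = √(8.8² + 6.6²) = √121.0000 ≈ 11.0000 mm.
Equal diagonal AOV ⇒ f₂ = f₁ · 11.0000/9.5000 = 32.8 × 1.15789 ≈ 37.9789 mm.
Short-edge AOV on the new format = 2·arctan(6.6 / (2 × 37.9789)) = 2·arctan(0.08689) ≈ 9.9319°.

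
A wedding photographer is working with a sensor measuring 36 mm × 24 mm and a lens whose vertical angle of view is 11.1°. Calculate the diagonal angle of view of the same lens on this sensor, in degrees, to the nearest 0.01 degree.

From the vertical AOV: f = 24 / (2·tan(5.55°)) = 24 / 0.19434 ≈ 123.4951 mm.
Sensor diagonal = √(36² + 24²) = √1872.0000 ≈ 43.2666 mm.
Diagonal AOV = 2·arctan(43.2666 / (2 × 123.4951)) = 2·arctan(0.17518) ≈ 19.8720°.

19.87°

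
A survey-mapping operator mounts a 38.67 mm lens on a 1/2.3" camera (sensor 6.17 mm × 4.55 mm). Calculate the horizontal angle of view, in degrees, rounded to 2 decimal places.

Angle of view α = 2·arctan(w/2f) with w = 6.17 mm and f = 38.67 mm.
w/2f = 0.07978; arctan(0.07978) ≈ 4.5613°, so α ≈ 9.1225°.

9.12°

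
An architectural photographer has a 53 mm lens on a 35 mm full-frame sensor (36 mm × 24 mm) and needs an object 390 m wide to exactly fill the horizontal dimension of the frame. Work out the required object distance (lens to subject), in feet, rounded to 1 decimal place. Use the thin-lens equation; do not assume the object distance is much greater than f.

1883.9 ft

W: 390 m = 390000 mm.
Magnification m = w/W = dᵢ/dₒ; combined with 1/f = 1/dₒ + 1/dᵢ this gives dₒ = f·(1 + W/w).
dₒ = 53 mm × (1 + 390000/36) = 53 × 10834.3333 ≈ 574219.667 mm = 574219.667/304.8 ft = 1883.92 ft.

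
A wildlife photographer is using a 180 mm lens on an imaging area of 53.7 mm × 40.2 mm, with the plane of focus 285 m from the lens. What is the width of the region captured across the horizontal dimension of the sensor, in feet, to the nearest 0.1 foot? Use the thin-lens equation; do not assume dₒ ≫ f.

dₒ: 285 m = 285000 mm.
Similar triangles through the lens centre give W/dₒ = w/dᵢ; with 1/f = 1/dₒ + 1/dᵢ this gives W = w·(dₒ − f)/f.
W = 53.7 mm × (285000 − 180) / 180 = 53.7 × 1582.3333 ≈ 84971.300 mm = 84971.300/304.8 ft = 278.777 ft.

278.8 ft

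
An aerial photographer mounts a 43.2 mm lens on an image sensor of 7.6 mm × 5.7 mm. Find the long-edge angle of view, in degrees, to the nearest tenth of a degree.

10.1°

Angle of view α = 2·arctan(w/2f) with w = 7.6 mm and f = 43.2 mm.
w/2f = 0.08796; arctan(0.08796) ≈ 5.0270°, so α ≈ 10.0539°.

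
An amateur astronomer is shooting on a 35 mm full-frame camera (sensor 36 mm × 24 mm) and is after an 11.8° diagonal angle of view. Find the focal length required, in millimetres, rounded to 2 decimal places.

209.34 mm

Sensor diagonal = √(36² + 24²) = √1872.0000 ≈ 43.2666 mm.
From α = 2·arctan(d/2f) we get f = d / (2·tan(α/2)).
With d = 43.2666 mm and α/2 = 5.9°, tan(α/2) ≈ 0.10334, so f ≈ 43.2666 / 0.20668 ≈ 209.3412 mm.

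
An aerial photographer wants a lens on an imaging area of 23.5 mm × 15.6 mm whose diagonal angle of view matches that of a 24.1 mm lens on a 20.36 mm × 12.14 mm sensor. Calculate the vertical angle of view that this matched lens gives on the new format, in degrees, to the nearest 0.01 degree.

Sensor diagonal = √(20.36² + 12.14²) = √561.9092 ≈ 23.7046 mm.
Sensor diagonal = √(23.5² + 15.6²) = √795.6100 ≈ 28.2066 mm.
Equal diagonal AOV ⇒ f₂ = f₁ · 28.2066/23.7046 = 24.1 × 1.18992 ≈ 28.6770 mm.
Vertical AOV on the new format = 2·arctan(15.6 / (2 × 28.6770)) = 2·arctan(0.27199) ≈ 30.4321°.

30.43°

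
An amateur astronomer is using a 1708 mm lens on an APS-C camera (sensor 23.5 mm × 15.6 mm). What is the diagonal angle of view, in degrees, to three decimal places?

Sensor diagonal = √(23.5² + 15.6²) = √795.6100 ≈ 28.2066 mm.
Angle of view α = 2·arctan(d/2f) with d = 28.2066 mm and f = 1708 mm.
d/2f = 0.00826; arctan(0.00826) ≈ 0.4731°, so α ≈ 0.9462°.

0.946°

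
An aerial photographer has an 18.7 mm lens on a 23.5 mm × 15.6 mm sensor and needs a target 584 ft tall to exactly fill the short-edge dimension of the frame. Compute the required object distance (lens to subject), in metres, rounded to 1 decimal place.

213.4 m

W: 584 ft × 304.8 mm/ft = 178003.19 mm.
Magnification m = h/W = dᵢ/dₒ; combined with 1/f = 1/dₒ + 1/dᵢ this gives dₒ = f·(1 + W/h).
dₒ = 18.7 mm × (1 + 178003/15.6) = 18.7 × 11411.4612 ≈ 213394.324 mm = 213.394 m.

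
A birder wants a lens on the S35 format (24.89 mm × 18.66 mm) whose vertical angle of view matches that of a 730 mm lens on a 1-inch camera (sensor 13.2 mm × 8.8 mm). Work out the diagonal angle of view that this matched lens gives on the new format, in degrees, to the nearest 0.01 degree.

1.15°

Equal vertical AOV ⇒ f₂ = f₁ · 18.66/8.8 = 730 × 2.12045 ≈ 1547.9318 mm.
Sensor diagonal = √(24.89² + 18.66²) = √967.7077 ≈ 31.1080 mm.
Diagonal AOV on the new format = 2·arctan(31.1080 / (2 × 1547.9318)) = 2·arctan(0.01005) ≈ 1.1514°.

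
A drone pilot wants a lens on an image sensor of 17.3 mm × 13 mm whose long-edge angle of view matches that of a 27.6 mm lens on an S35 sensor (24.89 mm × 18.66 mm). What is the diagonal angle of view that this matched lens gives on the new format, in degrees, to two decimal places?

Equal long-edge AOV ⇒ f₂ = f₁ · 17.3/24.89 = 27.6 × 0.69506 ≈ 19.1836 mm.
Sensor diagonal = √(17.3² + 13²) = √468.2900 ≈ 21.6400 mm.
Diagonal AOV on the new format = 2·arctan(21.6400 / (2 × 19.1836)) = 2·arctan(0.56402) ≈ 58.8480°.

58.85°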